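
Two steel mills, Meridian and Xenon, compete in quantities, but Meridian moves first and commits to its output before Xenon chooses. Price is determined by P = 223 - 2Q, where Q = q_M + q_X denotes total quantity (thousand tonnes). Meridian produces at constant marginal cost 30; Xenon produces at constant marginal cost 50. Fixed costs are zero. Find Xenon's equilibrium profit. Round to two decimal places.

The follower Xenon best-responds to any q_M: π_X = (223 - 2Q)q_X - 50q_X.
Setting the follower's marginal profit to zero, 173 - 2q_M - 4q_X = 0, i.e. q_X = (173 - 2q_M)/4.
The leader anticipates this reaction. Substituting into P = 223 - 2Q gives P = 273/2 - q_M, so π_M = (273/2 - q_M)q_M - 30q_M.
Leader FOC: 213/2 - 2q_M = 0, so q_M = 213/4.
Then q_X = (173 - 2·(213/4))/4 = 133/8.
Price P = 223 - 2·(559/8) = 333/4.
Xenon's profit: (333/4 - 50)·(133/8) = 552.7813.

552.78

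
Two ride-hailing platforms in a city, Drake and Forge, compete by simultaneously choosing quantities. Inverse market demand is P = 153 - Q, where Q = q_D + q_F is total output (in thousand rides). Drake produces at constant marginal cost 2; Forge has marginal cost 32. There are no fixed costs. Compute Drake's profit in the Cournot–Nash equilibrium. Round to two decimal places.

Drake's profit: π_D = (153 - Q)q_D - (2q_D). Setting ∂π_D/∂q_D = 0: 151 - 2q_D - (q_F) = 0.
Forge's first-order condition: 121 - 2q_F - (q_D) = 0.
Best responses: q_D = (151 - q_F)/2, q_F = (121 - q_D)/2.
Substituting one into the other gives q_D = 181/3 and q_F = 91/3.
Price P = 153 - 272/3 = 187/3.
Drake's profit: (187/3 - 2)·(181/3) = 3640.1111.

3640.11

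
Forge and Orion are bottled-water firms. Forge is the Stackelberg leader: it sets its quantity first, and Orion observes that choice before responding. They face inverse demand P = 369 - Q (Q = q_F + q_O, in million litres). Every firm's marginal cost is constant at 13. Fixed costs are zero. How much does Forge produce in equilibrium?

178

The follower Orion best-responds to any q_F: π_O = (369 - Q)q_O - 13q_O.
Setting the follower's marginal profit to zero, 356 - q_F - 2q_O = 0, i.e. q_O = (356 - q_F)/2.
The leader anticipates this reaction. Substituting into P = 369 - Q gives P = 191 - (1/2)q_F, so π_F = (191 - (1/2)q_F)q_F - 13q_F.
Maximising: ∂π_F/∂q_F = 178 - q_F = 0, giving q_F = 178.
Then q_O = (356 - 178)/2 = 89.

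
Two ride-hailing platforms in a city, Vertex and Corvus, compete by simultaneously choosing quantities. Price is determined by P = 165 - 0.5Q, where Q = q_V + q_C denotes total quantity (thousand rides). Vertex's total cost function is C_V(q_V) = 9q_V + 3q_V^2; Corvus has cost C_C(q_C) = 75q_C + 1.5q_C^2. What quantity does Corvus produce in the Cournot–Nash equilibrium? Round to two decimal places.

Vertex's profit: π_V = (165 - 0.5Q)q_V - (9q_V + 3q_V²). Setting ∂π_V/∂q_V = 0: 156 - 7q_V - (1/2)(q_C) = 0.
Corvus's first-order condition: 90 - 4q_C - (1/2)(q_V) = 0.
So q_V = (156 - (1/2)q_C)/7 and q_C = (90 - (1/2)q_V)/4.
Substituting one into the other gives q_V = 772/37 and q_C = 736/37.

19.89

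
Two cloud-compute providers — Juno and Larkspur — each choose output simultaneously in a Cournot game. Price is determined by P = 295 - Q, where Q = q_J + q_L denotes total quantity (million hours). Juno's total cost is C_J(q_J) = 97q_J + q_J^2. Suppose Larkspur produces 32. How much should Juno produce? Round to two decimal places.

41.50

With the rival's output fixed at 32, Juno's profit is π_J = (295 - 32 - q_J)q_J - (97q_J + q_J²) = (263 - q_J)q_J - (97q_J + q_J²).
∂π_J/∂q_J = 166 - 4q_J = 0, so q_J = 83/2.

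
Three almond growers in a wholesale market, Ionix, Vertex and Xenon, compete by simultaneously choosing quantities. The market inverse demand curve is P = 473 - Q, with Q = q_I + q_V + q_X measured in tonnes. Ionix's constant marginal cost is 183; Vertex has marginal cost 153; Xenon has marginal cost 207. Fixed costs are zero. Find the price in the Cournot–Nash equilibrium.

Ionix's profit: π_I = (473 - Q)q_I - (183q_I). Setting ∂π_I/∂q_I = 0: 290 - 2q_I - (q_V + q_X) = 0.
Vertex's first-order condition: 320 - 2q_V - (q_I + q_X) = 0.
Xenon's profit: π_X = (473 - Q)q_X - (207q_X). Setting ∂π_X/∂q_X = 0: 266 - 2q_X - (q_I + q_V) = 0.
Adding the 3 first-order conditions: 876 − 4Q = 0, so Q = 219.
Back-substituting: q_I = (290 − 219) = 71, q_V = (320 − 219) = 101, q_X = (266 − 219) = 47.
Total output Q = 219, so price P = 473 - 219 = 254.

254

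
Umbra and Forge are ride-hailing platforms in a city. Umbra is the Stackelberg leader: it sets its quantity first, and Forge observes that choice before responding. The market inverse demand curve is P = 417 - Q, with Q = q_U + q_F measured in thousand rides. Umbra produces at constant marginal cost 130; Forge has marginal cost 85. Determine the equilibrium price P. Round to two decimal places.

190.50

Solve by backward induction. Given q_U, the follower Forge maximises π_F = (417 - q_U - q_F)q_F - 85q_F.
Follower FOC: 332 - q_U - 2q_F = 0, so q_F(q_U) = (332 - q_U)/2.
The leader anticipates this reaction. Substituting into P = 417 - Q gives P = 251 - (1/2)q_U, so π_U = (251 - (1/2)q_U)q_U - 130q_U.
Leader FOC: 121 - q_U = 0, so q_U = 121.
Then q_F = (332 - 121)/2 = 211/2.
Total output Q = 453/2, so price P = 417 - 453/2 = 381/2.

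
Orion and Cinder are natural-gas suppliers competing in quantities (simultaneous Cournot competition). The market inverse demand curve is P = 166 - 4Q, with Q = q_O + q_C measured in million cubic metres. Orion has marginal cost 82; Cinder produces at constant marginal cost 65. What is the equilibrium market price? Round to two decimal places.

104.33

Orion's profit: π_O = (166 - 4Q)q_O - (82q_O). Setting ∂π_O/∂q_O = 0: 84 - 8q_O - 4(q_C) = 0.
Cinder's first-order condition: 101 - 8q_C - 4(q_O) = 0.
So q_O = (84 - 4q_C)/8 and q_C = (101 - 4q_O)/8.
Substituting one into the other gives q_O = 67/12 and q_C = 59/6.
Total output Q = 185/12, so price P = 166 - 4·(185/12) = 313/3.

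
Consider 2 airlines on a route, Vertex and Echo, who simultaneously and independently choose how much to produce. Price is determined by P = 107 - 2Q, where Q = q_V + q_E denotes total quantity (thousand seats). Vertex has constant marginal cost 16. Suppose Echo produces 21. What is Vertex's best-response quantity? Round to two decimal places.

12.25

With the rival's output fixed at 21, Vertex's profit is π_V = (107 - 2·21 - 2q_V)q_V - (16q_V) = (65 - 2q_V)q_V - (16q_V).
∂π_V/∂q_V = 49 - 4q_V = 0, so q_V = 49/4.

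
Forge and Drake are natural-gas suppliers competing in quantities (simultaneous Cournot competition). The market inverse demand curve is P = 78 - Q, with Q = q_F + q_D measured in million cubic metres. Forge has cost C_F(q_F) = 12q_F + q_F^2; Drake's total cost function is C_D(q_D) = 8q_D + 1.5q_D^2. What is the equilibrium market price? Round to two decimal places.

53.05

Forge's profit: π_F = (78 - Q)q_F - (12q_F + q_F²). Setting ∂π_F/∂q_F = 0: 66 - 4q_F - (q_D) = 0.
Drake's first-order condition: 70 - 5q_D - (q_F) = 0.
Rearranging gives the reaction functions q_F = (66 - q_D)/4 and q_D = (70 - q_F)/5.
Solving the pair: q_F = 260/19, q_D = 214/19.
Total output Q = 474/19, so price P = 78 - 474/19 = 1008/19.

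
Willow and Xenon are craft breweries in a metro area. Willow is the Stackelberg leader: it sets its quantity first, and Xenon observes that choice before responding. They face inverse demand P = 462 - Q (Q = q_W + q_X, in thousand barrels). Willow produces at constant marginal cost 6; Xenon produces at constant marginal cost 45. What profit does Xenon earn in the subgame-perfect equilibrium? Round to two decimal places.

7182.56

The follower Xenon best-responds to any q_W: π_X = (462 - Q)q_X - 45q_X.
∂π_X/∂q_X = 417 - q_W - 2q_X = 0 gives the reaction function q_X = (417 - q_W)/2.
The leader anticipates this reaction. Substituting into P = 462 - Q gives P = 507/2 - (1/2)q_W, so π_W = (507/2 - (1/2)q_W)q_W - 6q_W.
Leader FOC: 495/2 - q_W = 0, so q_W = 495/2.
Then q_X = (417 - 495/2)/2 = 339/4.
Price P = 462 - 1329/4 = 519/4.
Xenon's profit: (519/4 - 45)·(339/4) = 7182.5625.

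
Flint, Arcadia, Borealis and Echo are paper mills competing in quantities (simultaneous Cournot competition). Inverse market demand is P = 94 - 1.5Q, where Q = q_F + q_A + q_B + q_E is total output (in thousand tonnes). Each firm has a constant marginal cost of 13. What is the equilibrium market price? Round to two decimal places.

A representative firm's profit is π_i = q_i(94 - 1.5Q) - 13q_i.
First-order condition (treating rivals' output as given): 81 - 3q_i - (3/2)·Σ_{j≠i} q_j = 0.
With identical firms every q_j equals q_i, so Σ_{j≠i} q_j = 3q_i and 81 = (15/2)q_i, giving q_i = 54/5.
Total output Q = 216/5, so price P = 94 - (3/2)·(216/5) = 146/5.

29.20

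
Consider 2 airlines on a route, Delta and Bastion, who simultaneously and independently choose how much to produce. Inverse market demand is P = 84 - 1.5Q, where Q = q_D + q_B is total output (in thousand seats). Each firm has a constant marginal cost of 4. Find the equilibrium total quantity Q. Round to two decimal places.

35.56

Each firm earns π_i = (84 - 1.5Q)q_i - 4q_i.
First-order condition (treating rivals' output as given): 80 - 3q_i - (3/2)q_j = 0.
By symmetry each firm produces the same amount; substituting q_j = q_i yields q_i = 80/(9/2) = 160/9.
Total output Q = 160/9 + 160/9 = 320/9.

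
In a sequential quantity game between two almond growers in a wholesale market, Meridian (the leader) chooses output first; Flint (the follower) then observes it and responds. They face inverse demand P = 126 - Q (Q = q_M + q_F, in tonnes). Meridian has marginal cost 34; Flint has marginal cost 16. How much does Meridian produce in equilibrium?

37

The follower Flint best-responds to any q_M: π_F = (126 - Q)q_F - 16q_F.
Setting the follower's marginal profit to zero, 110 - q_M - 2q_F = 0, i.e. q_F = (110 - q_M)/2.
The leader anticipates this reaction. Substituting into P = 126 - Q gives P = 71 - (1/2)q_M, so π_M = (71 - (1/2)q_M)q_M - 34q_M.
The leader's first-order condition 37 - q_M = 0 yields q_M = 37.
Then q_F = (110 - 37)/2 = 73/2.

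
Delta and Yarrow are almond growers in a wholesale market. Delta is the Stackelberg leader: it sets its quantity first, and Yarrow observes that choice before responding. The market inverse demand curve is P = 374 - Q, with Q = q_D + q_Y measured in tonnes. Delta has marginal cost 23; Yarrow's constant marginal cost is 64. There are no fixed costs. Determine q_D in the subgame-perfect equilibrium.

The follower Yarrow best-responds to any q_D: π_Y = (374 - Q)q_Y - 64q_Y.
Setting the follower's marginal profit to zero, 310 - q_D - 2q_Y = 0, i.e. q_Y = (310 - q_D)/2.
The leader anticipates this reaction. Substituting into P = 374 - Q gives P = 219 - (1/2)q_D, so π_D = (219 - (1/2)q_D)q_D - 23q_D.
Maximising: ∂π_D/∂q_D = 196 - q_D = 0, giving q_D = 196.
Then q_Y = (310 - 196)/2 = 57.

196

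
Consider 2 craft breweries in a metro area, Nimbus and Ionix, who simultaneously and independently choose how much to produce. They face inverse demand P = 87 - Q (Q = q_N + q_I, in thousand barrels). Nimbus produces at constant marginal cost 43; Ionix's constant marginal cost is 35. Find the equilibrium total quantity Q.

Nimbus's profit: π_N = (87 - Q)q_N - (43q_N). Setting ∂π_N/∂q_N = 0: 44 - 2q_N - (q_I) = 0.
Ionix's profit: π_I = (87 - Q)q_I - (35q_I). Setting ∂π_I/∂q_I = 0: 52 - 2q_I - (q_N) = 0.
Rearranging gives the reaction functions q_N = (44 - q_I)/2 and q_I = (52 - q_N)/2.
Solving the pair: q_N = 12, q_I = 20.
Total output Q = 12 + 20 = 32.

32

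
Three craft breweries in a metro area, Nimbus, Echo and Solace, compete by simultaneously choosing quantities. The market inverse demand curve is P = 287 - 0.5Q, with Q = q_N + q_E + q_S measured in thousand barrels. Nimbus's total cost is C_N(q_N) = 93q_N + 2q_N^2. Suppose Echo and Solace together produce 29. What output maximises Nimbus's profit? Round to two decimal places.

35.90

With rivals' combined output fixed at 29, Nimbus's profit is π_N = (287 - (1/2)·29 - (1/2)q_N)q_N - (93q_N + 2q_N²) = (545/2 - (1/2)q_N)q_N - (93q_N + 2q_N²).
∂π_N/∂q_N = 359/2 - 5q_N = 0, so q_N = 359/10.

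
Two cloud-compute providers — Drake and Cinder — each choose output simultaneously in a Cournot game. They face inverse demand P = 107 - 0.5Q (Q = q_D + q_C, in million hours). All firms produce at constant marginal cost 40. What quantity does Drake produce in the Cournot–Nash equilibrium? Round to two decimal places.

44.67

Each firm earns π_i = (107 - 0.5Q)q_i - 40q_i.
Setting ∂π_i/∂q_i = 0 with rivals' quantities fixed: 67 - q_i - (1/2)q_j = 0.
By symmetry each firm produces the same amount; substituting q_j = q_i yields q_i = 67/(3/2) = 134/3.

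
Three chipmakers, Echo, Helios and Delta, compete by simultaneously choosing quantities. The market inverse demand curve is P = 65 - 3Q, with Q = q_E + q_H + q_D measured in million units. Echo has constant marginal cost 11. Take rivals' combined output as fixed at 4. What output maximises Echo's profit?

7

With rivals' combined output fixed at 4, Echo's profit is π_E = (65 - 3·4 - 3q_E)q_E - (11q_E) = (53 - 3q_E)q_E - (11q_E).
∂π_E/∂q_E = 42 - 6q_E = 0, so q_E = 7.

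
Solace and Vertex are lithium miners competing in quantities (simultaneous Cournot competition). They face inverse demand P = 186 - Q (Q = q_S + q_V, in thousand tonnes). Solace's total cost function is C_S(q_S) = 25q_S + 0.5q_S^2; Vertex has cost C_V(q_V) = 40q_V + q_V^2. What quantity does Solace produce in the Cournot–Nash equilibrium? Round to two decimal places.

Solace's profit: π_S = (186 - Q)q_S - (25q_S + (1/2)q_S²). Setting ∂π_S/∂q_S = 0: 161 - 3q_S - (q_V) = 0.
Vertex's first-order condition: 146 - 4q_V - (q_S) = 0.
Best responses: q_S = (161 - q_V)/3, q_V = (146 - q_S)/4.
Substituting one into the other gives q_S = 498/11 and q_V = 277/11.

45.27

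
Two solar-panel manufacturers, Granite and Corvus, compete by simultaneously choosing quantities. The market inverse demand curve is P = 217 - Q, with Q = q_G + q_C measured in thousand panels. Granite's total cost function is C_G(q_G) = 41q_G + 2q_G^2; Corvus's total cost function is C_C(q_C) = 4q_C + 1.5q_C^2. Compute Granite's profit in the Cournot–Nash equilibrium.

Granite's profit: π_G = (217 - Q)q_G - (41q_G + 2q_G²). Setting ∂π_G/∂q_G = 0: 176 - 6q_G - (q_C) = 0.
Corvus's first-order condition: 213 - 5q_C - (q_G) = 0.
Best responses: q_G = (176 - q_C)/6, q_C = (213 - q_G)/5.
Substituting one into the other gives q_G = 23 and q_C = 38.
Price P = 217 - 61 = 156.
Granite's profit: 156·23 - 41·23 - 2·23² = 1587.

1587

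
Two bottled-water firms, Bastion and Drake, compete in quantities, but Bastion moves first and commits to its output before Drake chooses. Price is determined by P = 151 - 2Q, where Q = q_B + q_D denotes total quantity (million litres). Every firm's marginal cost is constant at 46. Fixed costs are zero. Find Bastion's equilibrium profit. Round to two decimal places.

689.06

Solve by backward induction. Given q_B, the follower Drake maximises π_D = (151 - 2q_B - 2q_D)q_D - 46q_D.
Follower FOC: 105 - 2q_B - 4q_D = 0, so q_D(q_B) = (105 - 2q_B)/4.
Bastion substitutes q_D(q_B) into its own profit: π_B = q_B(151 - 2q_B - (105 - 2q_B)/2) - 46q_B = (197/2 - q_B)q_B - 46q_B.
Maximising: ∂π_B/∂q_B = 105/2 - 2q_B = 0, giving q_B = 105/4.
Then q_D = (105 - 2·(105/4))/4 = 105/8.
Price P = 151 - 2·(315/8) = 289/4.
Bastion's profit: (289/4 - 46)·(105/4) = 689.0625.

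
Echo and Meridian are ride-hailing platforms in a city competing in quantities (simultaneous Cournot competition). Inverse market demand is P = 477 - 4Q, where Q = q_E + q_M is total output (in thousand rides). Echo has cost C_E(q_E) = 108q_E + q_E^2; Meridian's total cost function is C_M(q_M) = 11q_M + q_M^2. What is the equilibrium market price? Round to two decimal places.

238.43

Echo's profit: π_E = (477 - 4Q)q_E - (108q_E + q_E²). Setting ∂π_E/∂q_E = 0: 369 - 10q_E - 4(q_M) = 0.
Meridian's profit: π_M = (477 - 4Q)q_M - (11q_M + q_M²). Setting ∂π_M/∂q_M = 0: 466 - 10q_M - 4(q_E) = 0.
So q_E = (369 - 4q_M)/10 and q_M = (466 - 4q_E)/10.
Solving the pair: q_E = 913/42, q_M = 796/21.
Total output Q = 835/14, so price P = 477 - 4·(835/14) = 1669/7.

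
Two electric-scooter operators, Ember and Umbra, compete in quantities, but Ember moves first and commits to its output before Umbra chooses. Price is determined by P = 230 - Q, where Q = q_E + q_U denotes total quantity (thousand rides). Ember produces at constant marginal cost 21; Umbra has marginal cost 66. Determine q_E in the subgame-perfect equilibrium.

127

The follower Umbra best-responds to any q_E: π_U = (230 - Q)q_U - 66q_U.
∂π_U/∂q_U = 164 - q_E - 2q_U = 0 gives the reaction function q_U = (164 - q_E)/2.
Ember substitutes q_U(q_E) into its own profit: π_E = q_E(230 - q_E - (164 - q_E)/2) - 21q_E = (148 - (1/2)q_E)q_E - 21q_E.
Leader FOC: 127 - q_E = 0, so q_E = 127.
Then q_U = (164 - 127)/2 = 37/2.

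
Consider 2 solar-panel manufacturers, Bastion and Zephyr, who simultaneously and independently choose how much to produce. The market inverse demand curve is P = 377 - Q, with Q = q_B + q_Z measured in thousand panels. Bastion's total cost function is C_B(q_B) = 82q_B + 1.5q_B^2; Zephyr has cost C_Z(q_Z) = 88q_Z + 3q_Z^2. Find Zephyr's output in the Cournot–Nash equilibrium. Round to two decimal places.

Bastion's profit: π_B = (377 - Q)q_B - (82q_B + (3/2)q_B²). Setting ∂π_B/∂q_B = 0: 295 - 5q_B - (q_Z) = 0.
Zephyr's first-order condition: 289 - 8q_Z - (q_B) = 0.
Rearranging gives the reaction functions q_B = (295 - q_Z)/5 and q_Z = (289 - q_B)/8.
Substituting one into the other gives q_B = 53.1026 and q_Z = 1150/39.

29.49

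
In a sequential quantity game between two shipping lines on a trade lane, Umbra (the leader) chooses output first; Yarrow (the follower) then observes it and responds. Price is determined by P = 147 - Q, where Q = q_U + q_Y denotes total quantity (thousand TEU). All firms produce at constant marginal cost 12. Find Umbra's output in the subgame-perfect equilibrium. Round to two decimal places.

Solve by backward induction. Given q_U, the follower Yarrow maximises π_Y = (147 - q_U - q_Y)q_Y - 12q_Y.
Follower FOC: 135 - q_U - 2q_Y = 0, so q_Y(q_U) = (135 - q_U)/2.
The leader anticipates this reaction. Substituting into P = 147 - Q gives P = 159/2 - (1/2)q_U, so π_U = (159/2 - (1/2)q_U)q_U - 12q_U.
Leader FOC: 135/2 - q_U = 0, so q_U = 135/2.
Then q_Y = (135 - 135/2)/2 = 135/4.

67.50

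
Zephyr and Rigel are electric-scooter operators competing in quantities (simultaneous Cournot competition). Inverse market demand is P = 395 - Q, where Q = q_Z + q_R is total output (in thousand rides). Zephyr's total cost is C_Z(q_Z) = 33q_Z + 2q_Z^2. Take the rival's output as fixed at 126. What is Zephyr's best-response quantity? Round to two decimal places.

39.33

With the rival's output fixed at 126, Zephyr's profit is π_Z = (395 - 126 - q_Z)q_Z - (33q_Z + 2q_Z²) = (269 - q_Z)q_Z - (33q_Z + 2q_Z²).
∂π_Z/∂q_Z = 236 - 6q_Z = 0, so q_Z = 118/3.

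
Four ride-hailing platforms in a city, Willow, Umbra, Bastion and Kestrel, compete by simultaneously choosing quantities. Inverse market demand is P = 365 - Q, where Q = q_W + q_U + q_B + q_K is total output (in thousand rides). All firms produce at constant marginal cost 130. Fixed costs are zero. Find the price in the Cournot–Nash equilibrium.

A representative firm's profit is π_i = q_i(365 - Q) - 130q_i.
First-order condition (treating rivals' output as given): 235 - 2q_i - Σ_{j≠i} q_j = 0.
By symmetry each firm produces the same amount; substituting Σ_{j≠i} q_j = 3q_i yields q_i = 235/5 = 47.
Total output Q = 188, so price P = 365 - 188 = 177.

177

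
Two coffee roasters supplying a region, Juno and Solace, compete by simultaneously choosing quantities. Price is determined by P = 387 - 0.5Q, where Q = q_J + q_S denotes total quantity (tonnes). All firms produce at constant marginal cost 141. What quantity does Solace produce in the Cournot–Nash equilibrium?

A representative firm's profit is π_i = q_i(387 - 0.5Q) - 141q_i.
Setting ∂π_i/∂q_i = 0 with rivals' quantities fixed: 246 - q_i - (1/2)q_j = 0.
With identical firms every q_j equals q_i, so q_j = q_i and 246 = (3/2)q_i, giving q_i = 164.

164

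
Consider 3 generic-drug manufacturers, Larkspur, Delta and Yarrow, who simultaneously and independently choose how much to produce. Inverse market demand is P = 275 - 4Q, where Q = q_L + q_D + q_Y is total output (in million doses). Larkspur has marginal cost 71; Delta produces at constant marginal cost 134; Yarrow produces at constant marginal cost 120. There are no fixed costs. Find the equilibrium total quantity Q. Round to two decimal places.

31.25

Larkspur's profit: π_L = (275 - 4Q)q_L - (71q_L). Setting ∂π_L/∂q_L = 0: 204 - 8q_L - 4(q_D + q_Y) = 0.
Delta's profit: π_D = (275 - 4Q)q_D - (134q_D). Setting ∂π_D/∂q_D = 0: 141 - 8q_D - 4(q_L + q_Y) = 0.
Yarrow's profit: π_Y = (275 - 4Q)q_Y - (120q_Y). Setting ∂π_Y/∂q_Y = 0: 155 - 8q_Y - 4(q_L + q_D) = 0.
Summing all 3 equations gives 500 − 16Q = 0, hence Q = 125/4.
Back-substituting: q_L = (204 − 125)/4 = 79/4, q_D = (141 − 125)/4 = 4, q_Y = (155 − 125)/4 = 15/2.
Total output Q = 79/4 + 4 + 15/2 = 125/4.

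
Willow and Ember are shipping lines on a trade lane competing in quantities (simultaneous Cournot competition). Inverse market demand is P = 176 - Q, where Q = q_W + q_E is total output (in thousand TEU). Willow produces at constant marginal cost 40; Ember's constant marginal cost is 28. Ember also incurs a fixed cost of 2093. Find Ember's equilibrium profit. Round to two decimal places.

Willow's profit: π_W = (176 - Q)q_W - (40q_W). Setting ∂π_W/∂q_W = 0: 136 - 2q_W - (q_E) = 0.
Ember's first-order condition: 148 - 2q_E - (q_W) = 0.
So q_W = (136 - q_E)/2 and q_E = (148 - q_W)/2.
Solving the pair: q_W = 124/3, q_E = 160/3.
Price P = 176 - 284/3 = 244/3.
Ember's profit: (244/3 - 28)·(160/3) - 2093 = 751.4444.

751.44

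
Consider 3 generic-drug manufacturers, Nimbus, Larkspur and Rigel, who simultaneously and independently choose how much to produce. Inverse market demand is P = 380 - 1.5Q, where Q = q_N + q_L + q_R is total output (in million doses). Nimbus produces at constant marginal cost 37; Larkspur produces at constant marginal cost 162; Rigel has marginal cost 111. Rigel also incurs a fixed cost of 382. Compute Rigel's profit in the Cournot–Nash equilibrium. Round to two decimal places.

Nimbus's profit: π_N = (380 - 1.5Q)q_N - (37q_N). Setting ∂π_N/∂q_N = 0: 343 - 3q_N - (3/2)(q_L + q_R) = 0.
Larkspur's first-order condition: 218 - 3q_L - (3/2)(q_N + q_R) = 0.
Rigel's profit: π_R = (380 - 1.5Q)q_R - (111q_R). Setting ∂π_R/∂q_R = 0: 269 - 3q_R - (3/2)(q_N + q_L) = 0.
Adding the 3 first-order conditions: 830 − 6Q = 0, so Q = 415/3.
Back-substituting: q_N = (343 − 415/2)/(3/2) = 271/3, q_L = (218 − 415/2)/(3/2) = 7, q_R = (269 − 415/2)/(3/2) = 41.
Price P = 380 - (3/2)·(415/3) = 345/2.
Rigel's profit: (345/2 - 111)·41 - 382 = 2139.5000.

2139.50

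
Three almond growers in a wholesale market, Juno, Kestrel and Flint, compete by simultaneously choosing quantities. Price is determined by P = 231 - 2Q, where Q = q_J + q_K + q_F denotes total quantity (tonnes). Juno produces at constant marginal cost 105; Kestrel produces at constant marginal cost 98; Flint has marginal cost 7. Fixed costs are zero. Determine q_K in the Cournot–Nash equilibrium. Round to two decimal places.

6.13

Juno's profit: π_J = (231 - 2Q)q_J - (105q_J). Setting ∂π_J/∂q_J = 0: 126 - 4q_J - 2(q_K + q_F) = 0.
Kestrel's profit: π_K = (231 - 2Q)q_K - (98q_K). Setting ∂π_K/∂q_K = 0: 133 - 4q_K - 2(q_J + q_F) = 0.
Flint's first-order condition: 224 - 4q_F - 2(q_J + q_K) = 0.
Summing all 3 equations gives 483 − 8Q = 0, hence Q = 483/8.
Back-substituting: q_J = (126 − 483/4)/2 = 21/8, q_K = (133 − 483/4)/2 = 49/8, q_F = (224 − 483/4)/2 = 413/8.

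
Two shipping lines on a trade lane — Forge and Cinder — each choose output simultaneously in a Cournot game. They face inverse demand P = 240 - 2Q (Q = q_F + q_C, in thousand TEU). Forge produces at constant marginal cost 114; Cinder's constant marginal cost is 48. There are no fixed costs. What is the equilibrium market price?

Forge's profit: π_F = (240 - 2Q)q_F - (114q_F). Setting ∂π_F/∂q_F = 0: 126 - 4q_F - 2(q_C) = 0.
Cinder's first-order condition: 192 - 4q_C - 2(q_F) = 0.
Best responses: q_F = (126 - 2q_C)/4, q_C = (192 - 2q_F)/4.
Substituting one into the other gives q_F = 10 and q_C = 43.
Total output Q = 53, so price P = 240 - 2·53 = 134.

134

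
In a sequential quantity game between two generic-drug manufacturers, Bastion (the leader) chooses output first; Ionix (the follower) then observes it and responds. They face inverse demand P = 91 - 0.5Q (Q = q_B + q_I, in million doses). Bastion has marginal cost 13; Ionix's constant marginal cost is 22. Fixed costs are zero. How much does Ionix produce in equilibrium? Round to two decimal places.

The follower Ionix best-responds to any q_B: π_I = (91 - 0.5Q)q_I - 22q_I.
Setting the follower's marginal profit to zero, 69 - (1/2)q_B - q_I = 0, i.e. q_I = (69 - (1/2)q_B).
Bastion substitutes q_I(q_B) into its own profit: π_B = q_B(91 - (1/2)q_B - (69 - (1/2)q_B)/2) - 13q_B = (113/2 - (1/4)q_B)q_B - 13q_B.
Maximising: ∂π_B/∂q_B = 87/2 - (1/2)q_B = 0, giving q_B = 87.
Then q_I = (69 - (1/2)·87) = 51/2.

25.50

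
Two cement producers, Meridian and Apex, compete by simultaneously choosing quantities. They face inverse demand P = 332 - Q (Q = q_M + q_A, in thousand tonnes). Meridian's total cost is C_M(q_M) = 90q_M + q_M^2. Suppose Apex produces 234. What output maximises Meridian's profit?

2

With the rival's output fixed at 234, Meridian's profit is π_M = (332 - 234 - q_M)q_M - (90q_M + q_M²) = (98 - q_M)q_M - (90q_M + q_M²).
∂π_M/∂q_M = 8 - 4q_M = 0, so q_M = 2.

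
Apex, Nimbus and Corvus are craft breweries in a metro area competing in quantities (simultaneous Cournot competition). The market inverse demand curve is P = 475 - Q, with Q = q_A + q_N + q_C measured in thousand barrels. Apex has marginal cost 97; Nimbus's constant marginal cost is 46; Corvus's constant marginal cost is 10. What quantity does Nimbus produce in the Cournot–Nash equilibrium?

Apex's profit: π_A = (475 - Q)q_A - (97q_A). Setting ∂π_A/∂q_A = 0: 378 - 2q_A - (q_N + q_C) = 0.
Nimbus's first-order condition: 429 - 2q_N - (q_A + q_C) = 0.
Corvus's profit: π_C = (475 - Q)q_C - (10q_C). Setting ∂π_C/∂q_C = 0: 465 - 2q_C - (q_A + q_N) = 0.
Summing all 3 equations gives 1272 − 4Q = 0, hence Q = 318.
Back-substituting: q_A = (378 − 318) = 60, q_N = (429 − 318) = 111, q_C = (465 − 318) = 147.

111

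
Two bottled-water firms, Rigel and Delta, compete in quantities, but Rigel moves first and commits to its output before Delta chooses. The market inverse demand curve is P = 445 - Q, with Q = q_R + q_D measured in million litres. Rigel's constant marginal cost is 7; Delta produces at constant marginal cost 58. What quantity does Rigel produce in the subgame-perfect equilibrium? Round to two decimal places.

244.50

The follower Delta best-responds to any q_R: π_D = (445 - Q)q_D - 58q_D.
∂π_D/∂q_D = 387 - q_R - 2q_D = 0 gives the reaction function q_D = (387 - q_R)/2.
The leader anticipates this reaction. Substituting into P = 445 - Q gives P = 503/2 - (1/2)q_R, so π_R = (503/2 - (1/2)q_R)q_R - 7q_R.
Leader FOC: 489/2 - q_R = 0, so q_R = 489/2.
Then q_D = (387 - 489/2)/2 = 285/4.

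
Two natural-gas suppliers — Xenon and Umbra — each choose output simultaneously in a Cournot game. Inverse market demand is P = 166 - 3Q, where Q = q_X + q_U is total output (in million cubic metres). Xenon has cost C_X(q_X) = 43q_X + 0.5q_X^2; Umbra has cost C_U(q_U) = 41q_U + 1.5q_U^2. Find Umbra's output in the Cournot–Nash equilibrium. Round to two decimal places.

Xenon's profit: π_X = (166 - 3Q)q_X - (43q_X + (1/2)q_X²). Setting ∂π_X/∂q_X = 0: 123 - 7q_X - 3(q_U) = 0.
Umbra's profit: π_U = (166 - 3Q)q_U - (41q_U + (3/2)q_U²). Setting ∂π_U/∂q_U = 0: 125 - 9q_U - 3(q_X) = 0.
Best responses: q_X = (123 - 3q_U)/7, q_U = (125 - 3q_X)/9.
Solving the pair: q_X = 122/9, q_U = 253/27.

9.37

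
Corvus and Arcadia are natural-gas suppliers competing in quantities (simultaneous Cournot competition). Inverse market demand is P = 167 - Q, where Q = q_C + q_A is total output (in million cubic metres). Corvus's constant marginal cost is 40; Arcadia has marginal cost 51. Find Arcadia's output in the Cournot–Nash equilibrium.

35

Corvus's profit: π_C = (167 - Q)q_C - (40q_C). Setting ∂π_C/∂q_C = 0: 127 - 2q_C - (q_A) = 0.
Arcadia's first-order condition: 116 - 2q_A - (q_C) = 0.
Best responses: q_C = (127 - q_A)/2, q_A = (116 - q_C)/2.
Solving the pair: q_C = 46, q_A = 35.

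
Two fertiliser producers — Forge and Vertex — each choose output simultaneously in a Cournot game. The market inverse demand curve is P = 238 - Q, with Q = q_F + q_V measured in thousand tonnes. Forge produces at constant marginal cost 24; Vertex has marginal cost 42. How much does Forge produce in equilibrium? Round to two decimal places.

77.33

Forge's profit: π_F = (238 - Q)q_F - (24q_F). Setting ∂π_F/∂q_F = 0: 214 - 2q_F - (q_V) = 0.
Vertex's profit: π_V = (238 - Q)q_V - (42q_V). Setting ∂π_V/∂q_V = 0: 196 - 2q_V - (q_F) = 0.
So q_F = (214 - q_V)/2 and q_V = (196 - q_F)/2.
Substituting one into the other gives q_F = 232/3 and q_V = 178/3.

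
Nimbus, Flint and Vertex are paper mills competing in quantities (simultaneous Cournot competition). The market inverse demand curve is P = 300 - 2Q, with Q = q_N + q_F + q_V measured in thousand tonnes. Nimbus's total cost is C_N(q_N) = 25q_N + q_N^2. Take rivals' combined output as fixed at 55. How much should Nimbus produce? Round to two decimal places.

27.50

With rivals' combined output fixed at 55, Nimbus's profit is π_N = (300 - 2·55 - 2q_N)q_N - (25q_N + q_N²) = (190 - 2q_N)q_N - (25q_N + q_N²).
∂π_N/∂q_N = 165 - 6q_N = 0, so q_N = 55/2.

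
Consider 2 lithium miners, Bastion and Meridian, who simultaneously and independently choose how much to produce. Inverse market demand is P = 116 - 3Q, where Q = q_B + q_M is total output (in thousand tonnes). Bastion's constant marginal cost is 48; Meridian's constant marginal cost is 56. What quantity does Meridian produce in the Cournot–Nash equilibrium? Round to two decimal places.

5.78

Bastion's profit: π_B = (116 - 3Q)q_B - (48q_B). Setting ∂π_B/∂q_B = 0: 68 - 6q_B - 3(q_M) = 0.
Meridian's first-order condition: 60 - 6q_M - 3(q_B) = 0.
So q_B = (68 - 3q_M)/6 and q_M = (60 - 3q_B)/6.
Substituting one into the other gives q_B = 76/9 and q_M = 52/9.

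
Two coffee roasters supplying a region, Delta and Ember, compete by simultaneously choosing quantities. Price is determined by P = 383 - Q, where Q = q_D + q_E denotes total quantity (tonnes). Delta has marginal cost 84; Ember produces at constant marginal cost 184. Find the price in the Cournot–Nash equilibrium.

217

Delta's profit: π_D = (383 - Q)q_D - (84q_D). Setting ∂π_D/∂q_D = 0: 299 - 2q_D - (q_E) = 0.
Ember's first-order condition: 199 - 2q_E - (q_D) = 0.
Best responses: q_D = (299 - q_E)/2, q_E = (199 - q_D)/2.
Solving the pair: q_D = 133, q_E = 33.
Total output Q = 166, so price P = 383 - 166 = 217.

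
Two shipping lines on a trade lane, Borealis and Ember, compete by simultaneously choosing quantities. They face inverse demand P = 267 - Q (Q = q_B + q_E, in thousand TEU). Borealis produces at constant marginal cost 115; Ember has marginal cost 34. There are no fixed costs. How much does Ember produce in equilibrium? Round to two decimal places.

Borealis's profit: π_B = (267 - Q)q_B - (115q_B). Setting ∂π_B/∂q_B = 0: 152 - 2q_B - (q_E) = 0.
Ember's first-order condition: 233 - 2q_E - (q_B) = 0.
Best responses: q_B = (152 - q_E)/2, q_E = (233 - q_B)/2.
Substituting one into the other gives q_B = 71/3 and q_E = 314/3.

104.67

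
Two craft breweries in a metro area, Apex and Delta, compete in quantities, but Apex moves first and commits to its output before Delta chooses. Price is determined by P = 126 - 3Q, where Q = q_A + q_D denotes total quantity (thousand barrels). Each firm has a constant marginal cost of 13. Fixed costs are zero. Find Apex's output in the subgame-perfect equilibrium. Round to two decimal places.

Solve by backward induction. Given q_A, the follower Delta maximises π_D = (126 - 3q_A - 3q_D)q_D - 13q_D.
Follower FOC: 113 - 3q_A - 6q_D = 0, so q_D(q_A) = (113 - 3q_A)/6.
Apex substitutes q_D(q_A) into its own profit: π_A = q_A(126 - 3q_A - (113 - 3q_A)/2) - 13q_A = (139/2 - (3/2)q_A)q_A - 13q_A.
Leader FOC: 113/2 - 3q_A = 0, so q_A = 113/6.
Then q_D = (113 - 3·(113/6))/6 = 113/12.

18.83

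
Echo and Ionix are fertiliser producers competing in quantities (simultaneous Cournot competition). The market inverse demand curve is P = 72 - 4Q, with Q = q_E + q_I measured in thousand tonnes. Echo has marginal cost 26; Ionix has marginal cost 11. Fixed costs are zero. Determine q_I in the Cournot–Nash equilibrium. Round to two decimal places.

Echo's profit: π_E = (72 - 4Q)q_E - (26q_E). Setting ∂π_E/∂q_E = 0: 46 - 8q_E - 4(q_I) = 0.
Ionix's first-order condition: 61 - 8q_I - 4(q_E) = 0.
Best responses: q_E = (46 - 4q_I)/8, q_I = (61 - 4q_E)/8.
Solving the pair: q_E = 31/12, q_I = 19/3.

6.33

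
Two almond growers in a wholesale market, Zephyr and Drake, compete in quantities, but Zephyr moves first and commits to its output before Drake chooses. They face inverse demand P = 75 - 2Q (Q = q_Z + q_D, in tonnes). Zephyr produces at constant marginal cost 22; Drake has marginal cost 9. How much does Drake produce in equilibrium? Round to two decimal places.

Solve by backward induction. Given q_Z, the follower Drake maximises π_D = (75 - 2q_Z - 2q_D)q_D - 9q_D.
Setting the follower's marginal profit to zero, 66 - 2q_Z - 4q_D = 0, i.e. q_D = (66 - 2q_Z)/4.
The leader anticipates this reaction. Substituting into P = 75 - 2Q gives P = 42 - q_Z, so π_Z = (42 - q_Z)q_Z - 22q_Z.
Leader FOC: 20 - 2q_Z = 0, so q_Z = 10.
Then q_D = (66 - 2·10)/4 = 23/2.

11.50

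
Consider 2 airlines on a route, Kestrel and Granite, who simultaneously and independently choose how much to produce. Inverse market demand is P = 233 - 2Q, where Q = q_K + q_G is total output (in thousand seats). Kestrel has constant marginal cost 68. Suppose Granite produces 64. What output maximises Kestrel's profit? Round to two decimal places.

With the rival's output fixed at 64, Kestrel's profit is π_K = (233 - 2·64 - 2q_K)q_K - (68q_K) = (105 - 2q_K)q_K - (68q_K).
∂π_K/∂q_K = 37 - 4q_K = 0, so q_K = 37/4.

9.25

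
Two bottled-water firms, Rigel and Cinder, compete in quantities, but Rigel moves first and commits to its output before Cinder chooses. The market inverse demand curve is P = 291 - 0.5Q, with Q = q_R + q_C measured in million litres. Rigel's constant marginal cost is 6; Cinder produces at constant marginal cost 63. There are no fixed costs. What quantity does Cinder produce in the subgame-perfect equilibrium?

Solve by backward induction. Given q_R, the follower Cinder maximises π_C = (291 - (1/2)q_R - (1/2)q_C)q_C - 63q_C.
Follower FOC: 228 - (1/2)q_R - q_C = 0, so q_C(q_R) = (228 - (1/2)q_R).
The leader anticipates this reaction. Substituting into P = 291 - 0.5Q gives P = 177 - (1/4)q_R, so π_R = (177 - (1/4)q_R)q_R - 6q_R.
Leader FOC: 171 - (1/2)q_R = 0, so q_R = 342.
Then q_C = (228 - (1/2)·342) = 57.

57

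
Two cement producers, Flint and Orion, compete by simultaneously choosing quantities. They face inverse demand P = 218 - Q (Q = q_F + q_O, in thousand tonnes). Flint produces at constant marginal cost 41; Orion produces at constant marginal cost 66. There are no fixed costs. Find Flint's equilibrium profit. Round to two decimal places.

4533.78

Flint's profit: π_F = (218 - Q)q_F - (41q_F). Setting ∂π_F/∂q_F = 0: 177 - 2q_F - (q_O) = 0.
Orion's first-order condition: 152 - 2q_O - (q_F) = 0.
Best responses: q_F = (177 - q_O)/2, q_O = (152 - q_F)/2.
Solving the pair: q_F = 202/3, q_O = 127/3.
Price P = 218 - 329/3 = 325/3.
Flint's profit: (325/3 - 41)·(202/3) = 4533.7778.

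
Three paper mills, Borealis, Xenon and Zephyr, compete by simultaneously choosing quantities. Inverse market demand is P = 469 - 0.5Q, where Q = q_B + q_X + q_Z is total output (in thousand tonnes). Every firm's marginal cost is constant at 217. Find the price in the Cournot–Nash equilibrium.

Each firm earns π_i = (469 - 0.5Q)q_i - 217q_i.
Setting ∂π_i/∂q_i = 0 with rivals' quantities fixed: 252 - q_i - (1/2)·Σ_{j≠i} q_j = 0.
By symmetry each firm produces the same amount; substituting Σ_{j≠i} q_j = 2q_i yields q_i = 252/2 = 126.
Total output Q = 378, so price P = 469 - (1/2)·378 = 280.

280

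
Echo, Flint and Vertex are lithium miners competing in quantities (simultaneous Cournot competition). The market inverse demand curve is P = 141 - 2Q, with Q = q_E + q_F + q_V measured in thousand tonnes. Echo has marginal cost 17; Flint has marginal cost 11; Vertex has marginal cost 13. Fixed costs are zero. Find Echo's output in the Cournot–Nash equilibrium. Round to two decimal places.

Echo's profit: π_E = (141 - 2Q)q_E - (17q_E). Setting ∂π_E/∂q_E = 0: 124 - 4q_E - 2(q_F + q_V) = 0.
Flint's profit: π_F = (141 - 2Q)q_F - (11q_F). Setting ∂π_F/∂q_F = 0: 130 - 4q_F - 2(q_E + q_V) = 0.
Vertex's first-order condition: 128 - 4q_V - 2(q_E + q_F) = 0.
Adding the 3 conditions: 382 − 4Q − 4Q = 0, i.e. Q = 191/4.
Back-substituting: q_E = (124 − 191/2)/2 = 57/4, q_F = (130 − 191/2)/2 = 69/4, q_V = (128 − 191/2)/2 = 65/4.

14.25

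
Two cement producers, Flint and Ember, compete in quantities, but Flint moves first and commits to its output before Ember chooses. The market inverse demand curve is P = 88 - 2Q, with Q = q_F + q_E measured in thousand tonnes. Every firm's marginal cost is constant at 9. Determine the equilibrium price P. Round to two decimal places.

28.75

The follower Ember best-responds to any q_F: π_E = (88 - 2Q)q_E - 9q_E.
Setting the follower's marginal profit to zero, 79 - 2q_F - 4q_E = 0, i.e. q_E = (79 - 2q_F)/4.
The leader anticipates this reaction. Substituting into P = 88 - 2Q gives P = 97/2 - q_F, so π_F = (97/2 - q_F)q_F - 9q_F.
Leader FOC: 79/2 - 2q_F = 0, so q_F = 79/4.
Then q_E = (79 - 2·(79/4))/4 = 79/8.
Total output Q = 237/8, so price P = 88 - 2·(237/8) = 115/4.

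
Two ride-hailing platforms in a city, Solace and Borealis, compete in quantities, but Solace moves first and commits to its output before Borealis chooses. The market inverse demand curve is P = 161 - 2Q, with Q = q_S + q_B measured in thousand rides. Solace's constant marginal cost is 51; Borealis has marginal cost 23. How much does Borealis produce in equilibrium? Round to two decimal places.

24.25

The follower Borealis best-responds to any q_S: π_B = (161 - 2Q)q_B - 23q_B.
∂π_B/∂q_B = 138 - 2q_S - 4q_B = 0 gives the reaction function q_B = (138 - 2q_S)/4.
Solace substitutes q_B(q_S) into its own profit: π_S = q_S(161 - 2q_S - (138 - 2q_S)/2) - 51q_S = (92 - q_S)q_S - 51q_S.
The leader's first-order condition 41 - 2q_S = 0 yields q_S = 41/2.
Then q_B = (138 - 2·(41/2))/4 = 97/4.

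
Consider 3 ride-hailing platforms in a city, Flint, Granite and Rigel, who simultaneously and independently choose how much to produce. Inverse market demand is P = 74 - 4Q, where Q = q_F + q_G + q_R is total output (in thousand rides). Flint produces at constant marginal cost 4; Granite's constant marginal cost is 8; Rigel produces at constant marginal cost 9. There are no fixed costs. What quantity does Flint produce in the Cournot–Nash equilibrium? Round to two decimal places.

Flint's profit: π_F = (74 - 4Q)q_F - (4q_F). Setting ∂π_F/∂q_F = 0: 70 - 8q_F - 4(q_G + q_R) = 0.
Granite's first-order condition: 66 - 8q_G - 4(q_F + q_R) = 0.
Rigel's profit: π_R = (74 - 4Q)q_R - (9q_R). Setting ∂π_R/∂q_R = 0: 65 - 8q_R - 4(q_F + q_G) = 0.
Summing all 3 equations gives 201 − 16Q = 0, hence Q = 201/16.
Back-substituting: q_F = (70 − 201/4)/4 = 79/16, q_G = (66 − 201/4)/4 = 63/16, q_R = (65 − 201/4)/4 = 59/16.

4.94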